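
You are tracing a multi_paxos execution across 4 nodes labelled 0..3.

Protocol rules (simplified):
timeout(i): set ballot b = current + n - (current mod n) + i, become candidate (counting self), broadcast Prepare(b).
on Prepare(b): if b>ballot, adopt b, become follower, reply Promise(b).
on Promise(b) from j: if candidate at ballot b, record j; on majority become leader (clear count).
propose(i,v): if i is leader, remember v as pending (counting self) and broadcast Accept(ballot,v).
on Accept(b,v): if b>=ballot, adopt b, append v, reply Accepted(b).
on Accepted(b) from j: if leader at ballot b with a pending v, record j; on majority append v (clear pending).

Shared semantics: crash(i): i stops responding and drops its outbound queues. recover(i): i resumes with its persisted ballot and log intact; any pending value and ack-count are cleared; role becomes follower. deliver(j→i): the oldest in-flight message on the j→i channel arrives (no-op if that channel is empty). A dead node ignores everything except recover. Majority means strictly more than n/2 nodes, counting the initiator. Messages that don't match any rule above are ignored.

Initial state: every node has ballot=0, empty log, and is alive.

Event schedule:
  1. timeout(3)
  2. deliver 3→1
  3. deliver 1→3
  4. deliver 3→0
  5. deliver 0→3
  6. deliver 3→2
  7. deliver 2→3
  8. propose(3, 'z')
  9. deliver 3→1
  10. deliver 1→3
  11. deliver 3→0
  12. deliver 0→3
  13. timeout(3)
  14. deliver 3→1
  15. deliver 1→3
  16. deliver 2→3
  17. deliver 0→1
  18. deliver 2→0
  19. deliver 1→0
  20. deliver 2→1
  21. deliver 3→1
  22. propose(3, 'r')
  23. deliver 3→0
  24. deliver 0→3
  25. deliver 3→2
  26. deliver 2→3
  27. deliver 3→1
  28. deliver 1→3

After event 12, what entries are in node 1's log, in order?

1. timeout(3):  <3:cand b7 ->
2. deliver 3→1:  <1:foll b7 ->
3. deliver 1→3:  nop
4. deliver 3→0:  <0:foll b7 ->
5. deliver 0→3:  <3:lead b7 ->
6. deliver 3→2:  <2:foll b7 ->
7. deliver 2→3:  nop
8. propose(3,'z'):  nop
9. deliver 3→1:  <1:foll b7 z>
10. deliver 1→3:  nop
11. deliver 3→0:  <0:foll b7 z>
12. deliver 0→3:  <3:lead b7 z>

z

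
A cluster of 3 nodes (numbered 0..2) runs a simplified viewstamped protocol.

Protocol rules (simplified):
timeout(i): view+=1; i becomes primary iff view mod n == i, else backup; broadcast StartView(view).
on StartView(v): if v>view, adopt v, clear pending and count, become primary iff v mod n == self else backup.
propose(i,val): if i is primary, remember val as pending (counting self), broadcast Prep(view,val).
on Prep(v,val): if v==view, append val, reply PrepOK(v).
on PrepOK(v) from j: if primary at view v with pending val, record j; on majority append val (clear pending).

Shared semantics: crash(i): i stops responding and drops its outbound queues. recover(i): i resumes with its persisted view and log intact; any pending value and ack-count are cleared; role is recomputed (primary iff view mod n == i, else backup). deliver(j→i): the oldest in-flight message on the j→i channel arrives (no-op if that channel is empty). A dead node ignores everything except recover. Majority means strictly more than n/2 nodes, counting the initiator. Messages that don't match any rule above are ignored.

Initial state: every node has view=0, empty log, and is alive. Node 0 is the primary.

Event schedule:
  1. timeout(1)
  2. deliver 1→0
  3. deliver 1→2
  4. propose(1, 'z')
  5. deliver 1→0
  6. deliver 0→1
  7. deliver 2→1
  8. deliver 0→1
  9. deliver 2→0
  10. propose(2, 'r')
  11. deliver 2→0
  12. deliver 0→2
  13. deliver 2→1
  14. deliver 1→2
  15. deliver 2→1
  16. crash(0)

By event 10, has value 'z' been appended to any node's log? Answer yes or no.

step 1 timeout(1): 1={prim,v=1,log=-}
step 2 deliver 1→0: 0={back,v=1,log=-}
step 3 deliver 1→2: 2={back,v=1,log=-}
step 4 propose(1,'z'): —
step 5 deliver 1→0: 0={back,v=1,log=z}
step 6 deliver 0→1: 1={prim,v=1,log=z}
step 7 deliver 2→1: —
step 8 deliver 0→1: —
step 9 deliver 2→0: —
step 10 propose(2,'r'): —

yes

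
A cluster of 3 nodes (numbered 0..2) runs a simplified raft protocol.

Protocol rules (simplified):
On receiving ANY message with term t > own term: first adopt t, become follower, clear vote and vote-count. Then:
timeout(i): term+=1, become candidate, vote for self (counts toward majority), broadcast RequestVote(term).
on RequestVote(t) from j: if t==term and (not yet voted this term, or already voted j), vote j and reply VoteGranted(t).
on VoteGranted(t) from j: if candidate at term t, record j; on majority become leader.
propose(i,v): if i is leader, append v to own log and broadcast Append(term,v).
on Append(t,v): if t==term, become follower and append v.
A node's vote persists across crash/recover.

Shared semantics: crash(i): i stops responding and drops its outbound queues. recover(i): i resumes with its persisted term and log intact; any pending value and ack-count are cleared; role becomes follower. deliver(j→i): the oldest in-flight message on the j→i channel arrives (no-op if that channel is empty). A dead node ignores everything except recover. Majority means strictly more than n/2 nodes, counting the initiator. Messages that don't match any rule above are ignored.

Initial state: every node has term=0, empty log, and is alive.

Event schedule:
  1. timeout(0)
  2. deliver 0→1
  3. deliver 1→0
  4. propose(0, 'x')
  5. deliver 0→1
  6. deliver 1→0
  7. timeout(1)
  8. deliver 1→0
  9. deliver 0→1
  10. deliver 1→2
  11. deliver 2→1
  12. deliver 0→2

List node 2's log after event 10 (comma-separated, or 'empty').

empty

after 1 — timeout(0): n0:cand/t1/[-]
after 2 — deliver 0→1: n1:foll/t1/[-]
after 3 — deliver 1→0: n0:lead/t1/[-]
after 4 — propose(0,'x'): n0:lead/t1/[x]
after 5 — deliver 0→1: n1:foll/t1/[x]
after 6 — deliver 1→0: ·
after 7 — timeout(1): n1:cand/t2/[x]
after 8 — deliver 1→0: n0:foll/t2/[x]
after 9 — deliver 0→1: n1:lead/t2/[x]
after 10 — deliver 1→2: n2:foll/t2/[-]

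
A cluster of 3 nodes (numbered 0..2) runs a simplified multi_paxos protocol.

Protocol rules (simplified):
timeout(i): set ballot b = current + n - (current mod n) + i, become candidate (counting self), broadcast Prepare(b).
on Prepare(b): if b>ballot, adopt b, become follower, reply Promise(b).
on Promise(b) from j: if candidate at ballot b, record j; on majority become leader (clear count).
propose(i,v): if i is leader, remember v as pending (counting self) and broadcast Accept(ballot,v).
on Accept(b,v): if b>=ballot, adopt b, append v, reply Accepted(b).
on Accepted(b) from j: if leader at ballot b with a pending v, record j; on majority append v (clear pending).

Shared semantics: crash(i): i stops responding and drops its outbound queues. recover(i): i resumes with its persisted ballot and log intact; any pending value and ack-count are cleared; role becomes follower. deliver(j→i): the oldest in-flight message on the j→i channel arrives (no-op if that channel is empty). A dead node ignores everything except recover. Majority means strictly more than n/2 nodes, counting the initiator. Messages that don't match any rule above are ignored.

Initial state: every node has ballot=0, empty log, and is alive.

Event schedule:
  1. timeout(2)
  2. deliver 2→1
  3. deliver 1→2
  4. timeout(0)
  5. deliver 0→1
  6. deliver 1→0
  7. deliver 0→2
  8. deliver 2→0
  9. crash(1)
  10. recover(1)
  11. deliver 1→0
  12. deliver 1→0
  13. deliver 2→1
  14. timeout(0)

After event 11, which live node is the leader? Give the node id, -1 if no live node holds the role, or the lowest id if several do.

step 1 timeout(2): 2={cand,b=5,log=-}
step 2 deliver 2→1: 1={foll,b=5,log=-}
step 3 deliver 1→2: 2={lead,b=5,log=-}
step 4 timeout(0): 0={cand,b=3,log=-}
step 5 deliver 0→1: —
step 6 deliver 1→0: —
step 7 deliver 0→2: —
step 8 deliver 2→0: 0={foll,b=5,log=-}
step 9 crash(1): 1={✗foll,b=5,log=-}
step 10 recover(1): 1={foll,b=5,log=-}
step 11 deliver 1→0: —

2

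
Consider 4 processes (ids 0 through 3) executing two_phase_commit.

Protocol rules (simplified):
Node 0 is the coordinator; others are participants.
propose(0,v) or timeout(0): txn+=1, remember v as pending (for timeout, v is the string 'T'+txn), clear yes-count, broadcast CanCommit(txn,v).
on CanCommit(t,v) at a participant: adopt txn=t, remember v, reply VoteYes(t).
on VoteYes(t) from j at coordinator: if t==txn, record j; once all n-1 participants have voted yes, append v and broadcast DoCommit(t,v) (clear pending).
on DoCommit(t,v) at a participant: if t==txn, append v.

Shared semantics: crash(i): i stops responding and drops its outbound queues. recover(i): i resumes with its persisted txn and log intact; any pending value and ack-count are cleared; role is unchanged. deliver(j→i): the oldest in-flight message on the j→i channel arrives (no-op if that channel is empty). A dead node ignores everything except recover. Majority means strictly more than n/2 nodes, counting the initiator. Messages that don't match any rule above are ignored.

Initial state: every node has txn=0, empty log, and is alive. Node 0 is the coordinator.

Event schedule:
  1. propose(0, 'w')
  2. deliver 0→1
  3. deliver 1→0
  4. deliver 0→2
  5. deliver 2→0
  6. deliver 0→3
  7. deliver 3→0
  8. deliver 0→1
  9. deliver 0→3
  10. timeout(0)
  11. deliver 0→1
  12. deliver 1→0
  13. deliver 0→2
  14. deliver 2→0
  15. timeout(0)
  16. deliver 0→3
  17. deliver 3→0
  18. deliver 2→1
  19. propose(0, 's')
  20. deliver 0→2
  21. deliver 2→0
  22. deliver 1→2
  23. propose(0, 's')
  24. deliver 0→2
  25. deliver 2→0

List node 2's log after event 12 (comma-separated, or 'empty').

step 1 propose(0,'w'): 0={coor,t=1,log=-}
step 2 deliver 0→1: 1={part,t=1,log=-}
step 3 deliver 1→0: —
step 4 deliver 0→2: 2={part,t=1,log=-}
step 5 deliver 2→0: —
step 6 deliver 0→3: 3={part,t=1,log=-}
step 7 deliver 3→0: 0={coor,t=1,log=w}
step 8 deliver 0→1: 1={part,t=1,log=w}
step 9 deliver 0→3: 3={part,t=1,log=w}
step 10 timeout(0): 0={coor,t=2,log=w}
step 11 deliver 0→1: 1={part,t=2,log=w}
step 12 deliver 1→0: —

empty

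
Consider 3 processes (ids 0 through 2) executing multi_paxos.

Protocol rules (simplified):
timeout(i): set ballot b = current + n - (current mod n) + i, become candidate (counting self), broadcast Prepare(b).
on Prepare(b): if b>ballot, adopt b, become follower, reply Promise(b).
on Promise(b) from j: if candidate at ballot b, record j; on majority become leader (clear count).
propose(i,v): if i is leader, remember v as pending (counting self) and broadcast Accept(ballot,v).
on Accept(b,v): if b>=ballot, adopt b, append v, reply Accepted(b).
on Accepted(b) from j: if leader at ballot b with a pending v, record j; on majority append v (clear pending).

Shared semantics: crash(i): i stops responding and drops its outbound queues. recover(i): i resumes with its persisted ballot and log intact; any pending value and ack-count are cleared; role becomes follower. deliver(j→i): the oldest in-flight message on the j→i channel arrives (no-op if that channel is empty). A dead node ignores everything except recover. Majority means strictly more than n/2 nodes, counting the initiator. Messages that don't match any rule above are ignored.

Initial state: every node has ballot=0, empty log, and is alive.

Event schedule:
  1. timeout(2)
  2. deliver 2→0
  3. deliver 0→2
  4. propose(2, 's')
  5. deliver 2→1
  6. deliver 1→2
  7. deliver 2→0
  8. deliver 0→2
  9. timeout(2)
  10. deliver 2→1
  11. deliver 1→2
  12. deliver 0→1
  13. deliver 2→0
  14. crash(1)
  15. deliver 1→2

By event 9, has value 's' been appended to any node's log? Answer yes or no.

e1 timeout(2): 2[cand,b=5,-]
e2 deliver 2→0: 0[foll,b=5,-]
e3 deliver 0→2: 2[lead,b=5,-]
e4 propose(2,'s'): ·
e5 deliver 2→1: 1[foll,b=5,-]
e6 deliver 1→2: ·
e7 deliver 2→0: 0[foll,b=5,s]
e8 deliver 0→2: 2[lead,b=5,s]
e9 timeout(2): 2[cand,b=8,s]

yes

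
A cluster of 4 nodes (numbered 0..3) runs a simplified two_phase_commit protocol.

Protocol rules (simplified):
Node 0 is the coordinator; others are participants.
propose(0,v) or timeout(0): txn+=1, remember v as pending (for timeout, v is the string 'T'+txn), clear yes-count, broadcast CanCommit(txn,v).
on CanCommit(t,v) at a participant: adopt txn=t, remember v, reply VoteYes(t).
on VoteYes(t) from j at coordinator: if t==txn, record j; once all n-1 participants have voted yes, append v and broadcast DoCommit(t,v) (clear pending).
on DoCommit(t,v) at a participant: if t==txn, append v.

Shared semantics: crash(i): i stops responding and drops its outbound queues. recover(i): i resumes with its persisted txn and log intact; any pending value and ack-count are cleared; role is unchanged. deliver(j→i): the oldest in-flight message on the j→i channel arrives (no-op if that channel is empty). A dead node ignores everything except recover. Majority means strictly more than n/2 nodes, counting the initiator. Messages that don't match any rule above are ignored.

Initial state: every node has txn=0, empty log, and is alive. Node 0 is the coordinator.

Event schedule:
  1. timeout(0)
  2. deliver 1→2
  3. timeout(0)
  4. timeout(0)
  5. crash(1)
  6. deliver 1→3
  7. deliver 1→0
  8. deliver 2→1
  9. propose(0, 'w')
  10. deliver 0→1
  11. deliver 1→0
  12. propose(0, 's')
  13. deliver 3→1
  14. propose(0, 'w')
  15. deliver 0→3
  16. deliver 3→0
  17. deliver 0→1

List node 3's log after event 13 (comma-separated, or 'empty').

empty

step 1 timeout(0): 0={coor,t=1,log=-}
step 2 deliver 1→2: —
step 3 timeout(0): 0={coor,t=2,log=-}
step 4 timeout(0): 0={coor,t=3,log=-}
step 5 crash(1): 1={✗part,t=0,log=-}
step 6 deliver 1→3: —
step 7 deliver 1→0: —
step 8 deliver 2→1: —
step 9 propose(0,'w'): 0={coor,t=4,log=-}
step 10 deliver 0→1: —
step 11 deliver 1→0: —
step 12 propose(0,'s'): 0={coor,t=5,log=-}
step 13 deliver 3→1: —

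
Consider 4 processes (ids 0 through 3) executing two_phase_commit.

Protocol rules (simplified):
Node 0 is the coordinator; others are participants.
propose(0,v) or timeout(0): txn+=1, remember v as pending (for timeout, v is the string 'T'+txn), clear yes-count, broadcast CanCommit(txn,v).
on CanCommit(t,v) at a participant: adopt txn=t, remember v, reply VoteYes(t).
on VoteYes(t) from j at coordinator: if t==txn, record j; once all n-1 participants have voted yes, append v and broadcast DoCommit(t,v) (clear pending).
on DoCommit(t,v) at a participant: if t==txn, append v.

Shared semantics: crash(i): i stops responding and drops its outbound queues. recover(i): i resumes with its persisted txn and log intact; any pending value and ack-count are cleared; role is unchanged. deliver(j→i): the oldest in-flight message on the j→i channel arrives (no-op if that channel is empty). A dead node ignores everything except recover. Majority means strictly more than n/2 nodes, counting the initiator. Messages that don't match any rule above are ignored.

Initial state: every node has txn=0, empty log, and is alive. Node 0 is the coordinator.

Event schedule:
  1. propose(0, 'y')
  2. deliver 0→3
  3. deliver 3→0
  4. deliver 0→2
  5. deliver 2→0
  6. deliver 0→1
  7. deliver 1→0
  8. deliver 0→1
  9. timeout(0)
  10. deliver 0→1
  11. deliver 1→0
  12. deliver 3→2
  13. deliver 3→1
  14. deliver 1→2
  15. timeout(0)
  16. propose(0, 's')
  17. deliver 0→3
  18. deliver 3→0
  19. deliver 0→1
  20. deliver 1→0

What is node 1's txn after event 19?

after 1 — propose(0,'y'): n0:coor/t1/[-]
after 2 — deliver 0→3: n3:part/t1/[-]
after 3 — deliver 3→0: ·
after 4 — deliver 0→2: n2:part/t1/[-]
after 5 — deliver 2→0: ·
after 6 — deliver 0→1: n1:part/t1/[-]
after 7 — deliver 1→0: n0:coor/t1/[y]
after 8 — deliver 0→1: n1:part/t1/[y]
after 9 — timeout(0): n0:coor/t2/[y]
after 10 — deliver 0→1: n1:part/t2/[y]
after 11 — deliver 1→0: ·
after 12 — deliver 3→2: ·
after 13 — deliver 3→1: ·
after 14 — deliver 1→2: ·
after 15 — timeout(0): n0:coor/t3/[y]
after 16 — propose(0,'s'): n0:coor/t4/[y]
after 17 — deliver 0→3: n3:part/t1/[y]
after 18 — deliver 3→0: ·
after 19 — deliver 0→1: n1:part/t3/[y]

3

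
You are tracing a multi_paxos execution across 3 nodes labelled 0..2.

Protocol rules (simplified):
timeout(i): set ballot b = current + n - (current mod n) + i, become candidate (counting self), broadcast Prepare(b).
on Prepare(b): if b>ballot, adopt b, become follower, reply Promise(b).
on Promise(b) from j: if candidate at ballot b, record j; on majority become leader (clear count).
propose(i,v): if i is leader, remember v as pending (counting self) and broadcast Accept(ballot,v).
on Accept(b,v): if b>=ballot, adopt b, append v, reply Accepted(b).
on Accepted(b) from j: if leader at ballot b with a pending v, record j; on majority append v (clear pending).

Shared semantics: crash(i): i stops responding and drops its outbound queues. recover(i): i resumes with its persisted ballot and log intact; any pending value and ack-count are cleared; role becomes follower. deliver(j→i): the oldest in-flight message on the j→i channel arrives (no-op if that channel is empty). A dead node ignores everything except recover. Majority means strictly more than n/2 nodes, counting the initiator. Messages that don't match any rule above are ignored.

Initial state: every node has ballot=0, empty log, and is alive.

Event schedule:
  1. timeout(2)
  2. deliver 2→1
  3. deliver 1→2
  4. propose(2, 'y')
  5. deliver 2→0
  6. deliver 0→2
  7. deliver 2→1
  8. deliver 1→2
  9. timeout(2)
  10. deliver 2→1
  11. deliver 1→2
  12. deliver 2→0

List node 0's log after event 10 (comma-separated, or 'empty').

empty

1. timeout(2):  <2:cand b5 ->
2. deliver 2→1:  <1:foll b5 ->
3. deliver 1→2:  <2:lead b5 ->
4. propose(2,'y'):  nop
5. deliver 2→0:  <0:foll b5 ->
6. deliver 0→2:  nop
7. deliver 2→1:  <1:foll b5 y>
8. deliver 1→2:  <2:lead b5 y>
9. timeout(2):  <2:cand b8 y>
10. deliver 2→1:  <1:foll b8 y>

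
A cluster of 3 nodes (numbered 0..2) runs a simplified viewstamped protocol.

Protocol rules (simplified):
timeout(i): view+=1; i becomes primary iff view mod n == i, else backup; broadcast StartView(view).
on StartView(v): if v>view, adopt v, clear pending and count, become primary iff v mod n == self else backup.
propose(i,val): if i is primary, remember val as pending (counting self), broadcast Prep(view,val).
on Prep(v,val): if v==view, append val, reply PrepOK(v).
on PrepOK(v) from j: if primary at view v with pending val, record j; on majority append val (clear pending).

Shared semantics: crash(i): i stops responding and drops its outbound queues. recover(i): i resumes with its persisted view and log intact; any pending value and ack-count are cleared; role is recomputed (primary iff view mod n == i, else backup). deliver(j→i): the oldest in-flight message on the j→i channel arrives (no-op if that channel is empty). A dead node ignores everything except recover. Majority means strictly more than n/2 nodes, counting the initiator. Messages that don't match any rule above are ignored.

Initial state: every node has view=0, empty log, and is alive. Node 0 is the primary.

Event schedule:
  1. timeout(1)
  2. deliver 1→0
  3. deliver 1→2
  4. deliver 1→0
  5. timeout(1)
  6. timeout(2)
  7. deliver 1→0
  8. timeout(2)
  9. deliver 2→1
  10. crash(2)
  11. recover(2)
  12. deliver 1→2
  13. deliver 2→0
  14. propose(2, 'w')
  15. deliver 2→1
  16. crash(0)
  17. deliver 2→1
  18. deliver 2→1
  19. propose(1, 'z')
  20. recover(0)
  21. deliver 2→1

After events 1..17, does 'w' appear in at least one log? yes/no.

1. timeout(1):  <1:prim v1 ->
2. deliver 1→0:  <0:back v1 ->
3. deliver 1→2:  <2:back v1 ->
4. deliver 1→0:  nop
5. timeout(1):  <1:back v2 ->
6. timeout(2):  <2:prim v2 ->
7. deliver 1→0:  <0:back v2 ->
8. timeout(2):  <2:back v3 ->
9. deliver 2→1:  nop
10. crash(2):  <2:✗back v3 ->
11. recover(2):  <2:back v3 ->
12. deliver 1→2:  nop
13. deliver 2→0:  nop
14. propose(2,'w'):  nop
15. deliver 2→1:  nop
16. crash(0):  <0:✗back v2 ->
17. deliver 2→1:  nop

no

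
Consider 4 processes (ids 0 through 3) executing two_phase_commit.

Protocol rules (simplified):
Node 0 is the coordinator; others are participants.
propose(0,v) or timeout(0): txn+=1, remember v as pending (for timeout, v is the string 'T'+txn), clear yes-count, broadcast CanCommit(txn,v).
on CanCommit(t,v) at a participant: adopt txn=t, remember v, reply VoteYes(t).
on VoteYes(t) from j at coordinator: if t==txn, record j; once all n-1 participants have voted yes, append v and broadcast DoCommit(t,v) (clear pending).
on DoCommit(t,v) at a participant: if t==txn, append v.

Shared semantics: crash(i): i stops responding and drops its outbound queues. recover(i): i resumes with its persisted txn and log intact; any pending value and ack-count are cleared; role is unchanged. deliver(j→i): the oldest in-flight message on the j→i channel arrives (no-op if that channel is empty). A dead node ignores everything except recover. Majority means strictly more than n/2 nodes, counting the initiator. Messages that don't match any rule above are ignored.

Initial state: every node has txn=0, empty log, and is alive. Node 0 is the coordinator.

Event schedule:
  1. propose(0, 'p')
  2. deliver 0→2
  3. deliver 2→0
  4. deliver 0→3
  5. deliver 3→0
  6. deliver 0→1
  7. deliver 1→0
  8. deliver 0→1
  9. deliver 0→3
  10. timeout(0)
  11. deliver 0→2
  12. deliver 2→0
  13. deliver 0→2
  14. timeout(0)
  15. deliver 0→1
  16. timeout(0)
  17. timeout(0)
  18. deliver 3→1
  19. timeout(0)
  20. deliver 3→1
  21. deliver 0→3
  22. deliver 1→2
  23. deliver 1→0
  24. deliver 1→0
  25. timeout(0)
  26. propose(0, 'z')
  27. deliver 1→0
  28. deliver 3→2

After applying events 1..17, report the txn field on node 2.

[1] propose(0,'p') → N0(coor t1 [-])
[2] deliver 0→2 → N2(part t1 [-])
[3] deliver 2→0 → ∅
[4] deliver 0→3 → N3(part t1 [-])
[5] deliver 3→0 → ∅
[6] deliver 0→1 → N1(part t1 [-])
[7] deliver 1→0 → N0(coor t1 [p])
[8] deliver 0→1 → N1(part t1 [p])
[9] deliver 0→3 → N3(part t1 [p])
[10] timeout(0) → N0(coor t2 [p])
[11] deliver 0→2 → N2(part t1 [p])
[12] deliver 2→0 → ∅
[13] deliver 0→2 → N2(part t2 [p])
[14] timeout(0) → N0(coor t3 [p])
[15] deliver 0→1 → N1(part t2 [p])
[16] timeout(0) → N0(coor t4 [p])
[17] timeout(0) → N0(coor t5 [p])

2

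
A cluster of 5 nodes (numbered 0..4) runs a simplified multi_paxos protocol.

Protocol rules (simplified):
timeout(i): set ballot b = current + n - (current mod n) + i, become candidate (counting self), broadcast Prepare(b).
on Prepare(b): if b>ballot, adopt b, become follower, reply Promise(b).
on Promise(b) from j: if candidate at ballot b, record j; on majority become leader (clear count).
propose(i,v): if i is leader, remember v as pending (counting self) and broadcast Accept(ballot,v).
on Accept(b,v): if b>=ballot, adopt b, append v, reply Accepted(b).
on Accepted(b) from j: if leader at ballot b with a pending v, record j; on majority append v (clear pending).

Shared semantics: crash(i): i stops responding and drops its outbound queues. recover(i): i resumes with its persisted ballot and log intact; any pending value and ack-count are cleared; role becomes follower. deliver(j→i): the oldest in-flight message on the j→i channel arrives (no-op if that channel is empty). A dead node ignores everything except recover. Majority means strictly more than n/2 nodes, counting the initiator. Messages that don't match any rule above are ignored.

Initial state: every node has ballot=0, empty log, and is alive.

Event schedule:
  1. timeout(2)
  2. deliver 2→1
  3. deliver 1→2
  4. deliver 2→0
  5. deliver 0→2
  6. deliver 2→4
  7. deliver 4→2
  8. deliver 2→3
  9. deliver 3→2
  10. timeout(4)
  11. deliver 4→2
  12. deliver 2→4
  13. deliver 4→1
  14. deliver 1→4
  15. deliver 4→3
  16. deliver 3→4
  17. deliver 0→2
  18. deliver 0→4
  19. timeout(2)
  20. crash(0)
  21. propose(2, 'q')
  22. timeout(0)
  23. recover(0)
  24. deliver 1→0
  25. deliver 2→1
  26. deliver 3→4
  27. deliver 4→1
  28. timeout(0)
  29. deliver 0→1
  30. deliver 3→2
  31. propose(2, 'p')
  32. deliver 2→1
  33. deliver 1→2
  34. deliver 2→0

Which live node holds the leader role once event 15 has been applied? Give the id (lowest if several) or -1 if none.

step 1 timeout(2): 2={cand,b=7,log=-}
step 2 deliver 2→1: 1={foll,b=7,log=-}
step 3 deliver 1→2: —
step 4 deliver 2→0: 0={foll,b=7,log=-}
step 5 deliver 0→2: 2={lead,b=7,log=-}
step 6 deliver 2→4: 4={foll,b=7,log=-}
step 7 deliver 4→2: —
step 8 deliver 2→3: 3={foll,b=7,log=-}
step 9 deliver 3→2: —
step 10 timeout(4): 4={cand,b=14,log=-}
step 11 deliver 4→2: 2={foll,b=14,log=-}
step 12 deliver 2→4: —
step 13 deliver 4→1: 1={foll,b=14,log=-}
step 14 deliver 1→4: 4={lead,b=14,log=-}
step 15 deliver 4→3: 3={foll,b=14,log=-}

4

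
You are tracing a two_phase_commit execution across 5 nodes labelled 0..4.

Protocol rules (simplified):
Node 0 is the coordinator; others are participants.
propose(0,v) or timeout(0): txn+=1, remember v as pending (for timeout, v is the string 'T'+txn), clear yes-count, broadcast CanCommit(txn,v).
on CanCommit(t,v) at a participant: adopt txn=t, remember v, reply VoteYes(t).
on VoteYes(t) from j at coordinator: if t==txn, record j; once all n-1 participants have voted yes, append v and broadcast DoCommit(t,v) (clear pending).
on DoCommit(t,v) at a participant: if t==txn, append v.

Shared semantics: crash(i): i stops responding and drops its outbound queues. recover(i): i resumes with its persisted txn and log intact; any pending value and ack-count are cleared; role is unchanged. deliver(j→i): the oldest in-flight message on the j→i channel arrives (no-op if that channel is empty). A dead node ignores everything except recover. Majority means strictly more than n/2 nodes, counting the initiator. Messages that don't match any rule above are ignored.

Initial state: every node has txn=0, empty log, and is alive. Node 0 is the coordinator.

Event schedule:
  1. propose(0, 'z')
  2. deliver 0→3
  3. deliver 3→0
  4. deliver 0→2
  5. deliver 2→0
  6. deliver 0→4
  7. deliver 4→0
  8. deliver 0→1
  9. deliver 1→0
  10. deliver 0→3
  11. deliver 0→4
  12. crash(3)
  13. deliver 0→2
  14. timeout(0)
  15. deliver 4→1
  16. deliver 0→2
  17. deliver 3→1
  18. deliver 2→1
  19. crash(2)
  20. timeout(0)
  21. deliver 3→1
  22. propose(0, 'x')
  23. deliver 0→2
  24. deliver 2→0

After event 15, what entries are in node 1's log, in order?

empty

e1 propose(0,'z'): 0[coor,t=1,-]
e2 deliver 0→3: 3[part,t=1,-]
e3 deliver 3→0: ·
e4 deliver 0→2: 2[part,t=1,-]
e5 deliver 2→0: ·
e6 deliver 0→4: 4[part,t=1,-]
e7 deliver 4→0: ·
e8 deliver 0→1: 1[part,t=1,-]
e9 deliver 1→0: 0[coor,t=1,z]
e10 deliver 0→3: 3[part,t=1,z]
e11 deliver 0→4: 4[part,t=1,z]
e12 crash(3): 3[✗part,t=1,z]
e13 deliver 0→2: 2[part,t=1,z]
e14 timeout(0): 0[coor,t=2,z]
e15 deliver 4→1: ·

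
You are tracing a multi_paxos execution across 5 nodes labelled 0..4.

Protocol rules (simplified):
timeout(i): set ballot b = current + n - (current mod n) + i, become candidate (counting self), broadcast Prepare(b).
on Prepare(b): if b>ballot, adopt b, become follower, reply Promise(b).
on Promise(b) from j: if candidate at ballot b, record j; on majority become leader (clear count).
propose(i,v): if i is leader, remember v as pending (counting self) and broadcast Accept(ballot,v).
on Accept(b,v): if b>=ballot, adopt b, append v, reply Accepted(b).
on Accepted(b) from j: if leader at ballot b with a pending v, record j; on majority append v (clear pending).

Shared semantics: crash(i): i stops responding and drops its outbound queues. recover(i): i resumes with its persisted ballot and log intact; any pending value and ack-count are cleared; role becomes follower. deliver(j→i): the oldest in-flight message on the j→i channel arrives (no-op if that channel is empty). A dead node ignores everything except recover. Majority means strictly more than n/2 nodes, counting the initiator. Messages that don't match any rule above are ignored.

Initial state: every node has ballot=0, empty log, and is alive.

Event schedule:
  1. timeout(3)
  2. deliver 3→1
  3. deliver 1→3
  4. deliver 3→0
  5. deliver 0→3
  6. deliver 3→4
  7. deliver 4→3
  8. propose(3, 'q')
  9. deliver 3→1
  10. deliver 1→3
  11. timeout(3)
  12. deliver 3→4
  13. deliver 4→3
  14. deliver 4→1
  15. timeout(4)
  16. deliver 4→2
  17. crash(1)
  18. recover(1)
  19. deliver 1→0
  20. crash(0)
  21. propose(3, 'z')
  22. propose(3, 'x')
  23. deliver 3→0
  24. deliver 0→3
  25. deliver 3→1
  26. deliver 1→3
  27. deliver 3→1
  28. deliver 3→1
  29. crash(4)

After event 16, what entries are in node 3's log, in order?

after 1 — timeout(3): n3:cand/b8/[-]
after 2 — deliver 3→1: n1:foll/b8/[-]
after 3 — deliver 1→3: ·
after 4 — deliver 3→0: n0:foll/b8/[-]
after 5 — deliver 0→3: n3:lead/b8/[-]
after 6 — deliver 3→4: n4:foll/b8/[-]
after 7 — deliver 4→3: ·
after 8 — propose(3,'q'): ·
after 9 — deliver 3→1: n1:foll/b8/[q]
after 10 — deliver 1→3: ·
after 11 — timeout(3): n3:cand/b13/[-]
after 12 — deliver 3→4: n4:foll/b8/[q]
after 13 — deliver 4→3: ·
after 14 — deliver 4→1: ·
after 15 — timeout(4): n4:cand/b14/[q]
after 16 — deliver 4→2: n2:foll/b14/[-]

empty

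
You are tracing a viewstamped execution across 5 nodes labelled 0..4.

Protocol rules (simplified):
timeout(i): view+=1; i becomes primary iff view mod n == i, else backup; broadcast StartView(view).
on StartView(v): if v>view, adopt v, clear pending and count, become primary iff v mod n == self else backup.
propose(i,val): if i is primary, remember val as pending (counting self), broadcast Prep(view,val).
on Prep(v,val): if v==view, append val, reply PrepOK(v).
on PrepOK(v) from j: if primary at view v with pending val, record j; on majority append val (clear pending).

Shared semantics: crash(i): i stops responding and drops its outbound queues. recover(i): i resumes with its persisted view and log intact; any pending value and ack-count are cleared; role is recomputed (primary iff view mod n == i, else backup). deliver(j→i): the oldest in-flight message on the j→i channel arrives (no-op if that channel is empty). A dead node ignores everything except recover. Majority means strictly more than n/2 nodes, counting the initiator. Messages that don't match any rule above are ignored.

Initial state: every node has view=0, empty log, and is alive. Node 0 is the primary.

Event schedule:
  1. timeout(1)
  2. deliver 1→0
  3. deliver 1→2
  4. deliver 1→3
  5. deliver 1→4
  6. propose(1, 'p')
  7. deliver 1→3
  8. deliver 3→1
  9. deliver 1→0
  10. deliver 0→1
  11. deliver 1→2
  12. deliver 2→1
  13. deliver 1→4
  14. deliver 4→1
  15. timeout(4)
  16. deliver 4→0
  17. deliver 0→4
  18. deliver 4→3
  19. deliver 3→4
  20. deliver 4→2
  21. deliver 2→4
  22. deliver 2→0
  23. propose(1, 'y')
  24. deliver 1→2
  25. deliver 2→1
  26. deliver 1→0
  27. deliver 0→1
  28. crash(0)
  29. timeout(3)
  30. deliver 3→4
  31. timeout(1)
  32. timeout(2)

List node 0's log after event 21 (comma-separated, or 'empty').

p

step 1 timeout(1): 1={prim,v=1,log=-}
step 2 deliver 1→0: 0={back,v=1,log=-}
step 3 deliver 1→2: 2={back,v=1,log=-}
step 4 deliver 1→3: 3={back,v=1,log=-}
step 5 deliver 1→4: 4={back,v=1,log=-}
step 6 propose(1,'p'): —
step 7 deliver 1→3: 3={back,v=1,log=p}
step 8 deliver 3→1: —
step 9 deliver 1→0: 0={back,v=1,log=p}
step 10 deliver 0→1: 1={prim,v=1,log=p}
step 11 deliver 1→2: 2={back,v=1,log=p}
step 12 deliver 2→1: —
step 13 deliver 1→4: 4={back,v=1,log=p}
step 14 deliver 4→1: —
step 15 timeout(4): 4={back,v=2,log=p}
step 16 deliver 4→0: 0={back,v=2,log=p}
step 17 deliver 0→4: —
step 18 deliver 4→3: 3={back,v=2,log=p}
step 19 deliver 3→4: —
step 20 deliver 4→2: 2={prim,v=2,log=p}
step 21 deliver 2→4: —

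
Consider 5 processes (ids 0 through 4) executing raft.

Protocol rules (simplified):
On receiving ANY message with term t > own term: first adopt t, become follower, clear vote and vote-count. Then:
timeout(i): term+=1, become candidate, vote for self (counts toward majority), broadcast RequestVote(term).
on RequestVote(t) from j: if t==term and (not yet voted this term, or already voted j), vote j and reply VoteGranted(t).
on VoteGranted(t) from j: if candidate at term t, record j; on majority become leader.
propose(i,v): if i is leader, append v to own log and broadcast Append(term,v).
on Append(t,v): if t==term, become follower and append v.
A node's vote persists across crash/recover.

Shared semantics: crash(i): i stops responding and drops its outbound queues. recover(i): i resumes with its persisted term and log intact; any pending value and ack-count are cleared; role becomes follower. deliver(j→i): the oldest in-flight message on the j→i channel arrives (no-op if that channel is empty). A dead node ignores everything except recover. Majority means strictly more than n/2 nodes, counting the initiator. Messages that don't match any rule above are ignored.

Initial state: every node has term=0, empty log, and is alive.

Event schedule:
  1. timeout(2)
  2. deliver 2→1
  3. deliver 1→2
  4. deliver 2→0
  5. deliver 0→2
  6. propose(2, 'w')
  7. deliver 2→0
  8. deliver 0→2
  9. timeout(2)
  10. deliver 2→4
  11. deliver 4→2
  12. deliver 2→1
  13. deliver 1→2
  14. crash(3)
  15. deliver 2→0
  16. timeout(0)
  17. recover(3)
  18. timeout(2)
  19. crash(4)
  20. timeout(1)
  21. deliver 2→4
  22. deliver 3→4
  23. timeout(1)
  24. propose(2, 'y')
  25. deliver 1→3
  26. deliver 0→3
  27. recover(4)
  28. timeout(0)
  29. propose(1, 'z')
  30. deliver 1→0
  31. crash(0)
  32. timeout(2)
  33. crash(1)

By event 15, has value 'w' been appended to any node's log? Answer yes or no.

step 1 timeout(2): 2={cand,t=1,log=-}
step 2 deliver 2→1: 1={foll,t=1,log=-}
step 3 deliver 1→2: —
step 4 deliver 2→0: 0={foll,t=1,log=-}
step 5 deliver 0→2: 2={lead,t=1,log=-}
step 6 propose(2,'w'): 2={lead,t=1,log=w}
step 7 deliver 2→0: 0={foll,t=1,log=w}
step 8 deliver 0→2: —
step 9 timeout(2): 2={cand,t=2,log=w}
step 10 deliver 2→4: 4={foll,t=1,log=-}
step 11 deliver 4→2: —
step 12 deliver 2→1: 1={foll,t=1,log=w}
step 13 deliver 1→2: —
step 14 crash(3): 3={✗foll,t=0,log=-}
step 15 deliver 2→0: 0={foll,t=2,log=w}

yes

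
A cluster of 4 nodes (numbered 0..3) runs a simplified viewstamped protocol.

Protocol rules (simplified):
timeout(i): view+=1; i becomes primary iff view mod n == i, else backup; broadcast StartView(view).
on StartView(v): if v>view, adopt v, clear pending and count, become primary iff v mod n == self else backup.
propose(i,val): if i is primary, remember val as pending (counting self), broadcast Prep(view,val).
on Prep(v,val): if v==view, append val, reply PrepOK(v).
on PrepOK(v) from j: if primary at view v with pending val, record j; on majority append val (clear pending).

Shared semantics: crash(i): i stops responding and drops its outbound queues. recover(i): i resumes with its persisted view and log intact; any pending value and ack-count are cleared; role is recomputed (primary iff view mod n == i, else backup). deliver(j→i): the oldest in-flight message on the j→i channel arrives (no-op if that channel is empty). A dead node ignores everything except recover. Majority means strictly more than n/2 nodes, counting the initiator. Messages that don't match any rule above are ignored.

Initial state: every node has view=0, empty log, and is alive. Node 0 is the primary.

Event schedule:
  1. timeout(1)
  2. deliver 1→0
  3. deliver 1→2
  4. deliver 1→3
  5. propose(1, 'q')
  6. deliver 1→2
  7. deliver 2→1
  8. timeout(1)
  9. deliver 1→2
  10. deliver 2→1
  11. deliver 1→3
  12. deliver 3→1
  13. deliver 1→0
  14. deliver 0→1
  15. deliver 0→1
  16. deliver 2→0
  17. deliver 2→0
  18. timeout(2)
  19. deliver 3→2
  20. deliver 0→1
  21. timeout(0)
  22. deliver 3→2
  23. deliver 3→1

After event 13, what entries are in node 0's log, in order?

q

[1] timeout(1) → N1(prim v1 [-])
[2] deliver 1→0 → N0(back v1 [-])
[3] deliver 1→2 → N2(back v1 [-])
[4] deliver 1→3 → N3(back v1 [-])
[5] propose(1,'q') → ∅
[6] deliver 1→2 → N2(back v1 [q])
[7] deliver 2→1 → ∅
[8] timeout(1) → N1(back v2 [-])
[9] deliver 1→2 → N2(prim v2 [q])
[10] deliver 2→1 → ∅
[11] deliver 1→3 → N3(back v1 [q])
[12] deliver 3→1 → ∅
[13] deliver 1→0 → N0(back v1 [q])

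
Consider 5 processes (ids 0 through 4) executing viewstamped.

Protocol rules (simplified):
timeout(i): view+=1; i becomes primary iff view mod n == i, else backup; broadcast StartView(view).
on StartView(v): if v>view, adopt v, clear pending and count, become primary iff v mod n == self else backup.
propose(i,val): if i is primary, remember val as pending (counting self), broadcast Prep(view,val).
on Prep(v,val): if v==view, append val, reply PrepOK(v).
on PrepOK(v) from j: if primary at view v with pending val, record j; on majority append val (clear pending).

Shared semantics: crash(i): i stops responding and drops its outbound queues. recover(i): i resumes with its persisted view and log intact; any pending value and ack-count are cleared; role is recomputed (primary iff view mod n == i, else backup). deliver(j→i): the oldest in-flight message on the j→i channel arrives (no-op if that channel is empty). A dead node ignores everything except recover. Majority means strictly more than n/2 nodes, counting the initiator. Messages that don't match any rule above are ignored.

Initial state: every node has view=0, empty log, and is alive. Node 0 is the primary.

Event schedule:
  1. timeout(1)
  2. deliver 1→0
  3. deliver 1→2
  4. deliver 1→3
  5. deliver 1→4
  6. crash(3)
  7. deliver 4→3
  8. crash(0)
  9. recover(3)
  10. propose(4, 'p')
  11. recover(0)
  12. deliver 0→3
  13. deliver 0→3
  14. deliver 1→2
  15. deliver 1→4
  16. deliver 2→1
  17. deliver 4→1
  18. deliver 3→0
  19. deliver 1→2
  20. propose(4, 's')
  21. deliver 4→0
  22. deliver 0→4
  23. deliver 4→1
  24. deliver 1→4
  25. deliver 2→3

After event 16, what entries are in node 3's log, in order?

[1] timeout(1) → N1(prim v1 [-])
[2] deliver 1→0 → N0(back v1 [-])
[3] deliver 1→2 → N2(back v1 [-])
[4] deliver 1→3 → N3(back v1 [-])
[5] deliver 1→4 → N4(back v1 [-])
[6] crash(3) → N3(✗back v1 [-])
[7] deliver 4→3 → ∅
[8] crash(0) → N0(✗back v1 [-])
[9] recover(3) → N3(back v1 [-])
[10] propose(4,'p') → ∅
[11] recover(0) → N0(back v1 [-])
[12] deliver 0→3 → ∅
[13] deliver 0→3 → ∅
[14] deliver 1→2 → ∅
[15] deliver 1→4 → ∅
[16] deliver 2→1 → ∅

empty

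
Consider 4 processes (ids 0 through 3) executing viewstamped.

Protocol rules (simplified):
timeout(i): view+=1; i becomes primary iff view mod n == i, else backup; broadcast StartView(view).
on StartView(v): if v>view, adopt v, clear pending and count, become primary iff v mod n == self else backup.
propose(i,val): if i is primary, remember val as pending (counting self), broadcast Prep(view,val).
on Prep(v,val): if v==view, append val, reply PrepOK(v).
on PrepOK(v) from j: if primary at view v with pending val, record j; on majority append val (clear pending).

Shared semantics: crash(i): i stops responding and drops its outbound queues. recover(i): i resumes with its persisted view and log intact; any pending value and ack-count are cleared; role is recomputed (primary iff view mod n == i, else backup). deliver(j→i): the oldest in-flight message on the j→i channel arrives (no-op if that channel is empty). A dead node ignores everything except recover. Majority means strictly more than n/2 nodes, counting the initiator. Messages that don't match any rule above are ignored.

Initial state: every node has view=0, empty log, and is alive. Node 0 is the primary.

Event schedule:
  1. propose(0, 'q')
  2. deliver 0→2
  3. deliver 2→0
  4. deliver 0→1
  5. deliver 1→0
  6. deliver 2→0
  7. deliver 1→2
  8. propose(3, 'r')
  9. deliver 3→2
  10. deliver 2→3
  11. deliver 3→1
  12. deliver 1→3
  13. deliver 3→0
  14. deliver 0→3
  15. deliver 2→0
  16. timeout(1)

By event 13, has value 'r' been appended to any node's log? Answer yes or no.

e1 propose(0,'q'): ·
e2 deliver 0→2: 2[back,v=0,q]
e3 deliver 2→0: ·
e4 deliver 0→1: 1[back,v=0,q]
e5 deliver 1→0: 0[prim,v=0,q]
e6 deliver 2→0: ·
e7 deliver 1→2: ·
e8 propose(3,'r'): ·
e9 deliver 3→2: ·
e10 deliver 2→3: ·
e11 deliver 3→1: ·
e12 deliver 1→3: ·
e13 deliver 3→0: ·

no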